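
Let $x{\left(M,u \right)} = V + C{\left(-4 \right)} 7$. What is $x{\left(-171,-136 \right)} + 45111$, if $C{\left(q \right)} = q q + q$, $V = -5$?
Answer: $45190$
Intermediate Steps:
$C{\left(q \right)} = q + q^{2}$ ($C{\left(q \right)} = q^{2} + q = q + q^{2}$)
$x{\left(M,u \right)} = 79$ ($x{\left(M,u \right)} = -5 + - 4 \left(1 - 4\right) 7 = -5 + \left(-4\right) \left(-3\right) 7 = -5 + 12 \cdot 7 = -5 + 84 = 79$)
$x{\left(-171,-136 \right)} + 45111 = 79 + 45111 = 45190$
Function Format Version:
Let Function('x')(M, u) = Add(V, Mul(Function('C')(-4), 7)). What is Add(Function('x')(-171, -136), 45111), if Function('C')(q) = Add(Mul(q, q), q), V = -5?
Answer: 45190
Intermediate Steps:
Function('C')(q) = Add(q, Pow(q, 2)) (Function('C')(q) = Add(Pow(q, 2), q) = Add(q, Pow(q, 2)))
Function('x')(M, u) = 79 (Function('x')(M, u) = Add(-5, Mul(Mul(-4, Add(1, -4)), 7)) = Add(-5, Mul(Mul(-4, -3), 7)) = Add(-5, Mul(12, 7)) = Add(-5, 84) = 79)
Add(Function('x')(-171, -136), 45111) = Add(79, 45111) = 45190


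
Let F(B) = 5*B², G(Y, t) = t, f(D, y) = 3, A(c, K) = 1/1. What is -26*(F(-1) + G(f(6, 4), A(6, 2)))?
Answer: -156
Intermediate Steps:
A(c, K) = 1 (A(c, K) = 1*1 = 1)
-26*(F(-1) + G(f(6, 4), A(6, 2))) = -26*(5*(-1)² + 1) = -26*(5*1 + 1) = -26*(5 + 1) = -26*6 = -156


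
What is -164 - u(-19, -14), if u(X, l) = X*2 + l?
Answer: -112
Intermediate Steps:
u(X, l) = l + 2*X (u(X, l) = 2*X + l = l + 2*X)
-164 - u(-19, -14) = -164 - (-14 + 2*(-19)) = -164 - (-14 - 38) = -164 - 1*(-52) = -164 + 52 = -112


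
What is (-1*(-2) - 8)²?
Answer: 36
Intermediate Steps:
(-1*(-2) - 8)² = (2 - 8)² = (-6)² = 36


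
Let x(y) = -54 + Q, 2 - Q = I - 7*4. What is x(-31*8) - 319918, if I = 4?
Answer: -319946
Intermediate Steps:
Q = 26 (Q = 2 - (4 - 7*4) = 2 - (4 - 28) = 2 - 1*(-24) = 2 + 24 = 26)
x(y) = -28 (x(y) = -54 + 26 = -28)
x(-31*8) - 319918 = -28 - 319918 = -319946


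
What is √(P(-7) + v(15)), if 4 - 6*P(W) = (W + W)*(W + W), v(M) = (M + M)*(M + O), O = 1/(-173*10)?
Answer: √12509803/173 ≈ 20.445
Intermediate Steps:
O = -1/1730 (O = -1/173*⅒ = -1/1730 ≈ -0.00057803)
v(M) = 2*M*(-1/1730 + M) (v(M) = (M + M)*(M - 1/1730) = (2*M)*(-1/1730 + M) = 2*M*(-1/1730 + M))
P(W) = ⅔ - 2*W²/3 (P(W) = ⅔ - (W + W)*(W + W)/6 = ⅔ - 2*W*2*W/6 = ⅔ - 2*W²/3)
√(P(-7) + v(15)) = √((⅔ - ⅔*(-7)²) + (1/865)*15*(-1 + 1730*15)) = √((⅔ - ⅔*49) + (1/865)*15*(-1 + 25950)) = √((⅔ - 98/3) + (1/865)*15*25949) = √(-32 + 77847/173) = √(72311/173) = √12509803/173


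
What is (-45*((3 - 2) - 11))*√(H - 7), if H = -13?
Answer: 900*I*√5 ≈ 2012.5*I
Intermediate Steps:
(-45*((3 - 2) - 11))*√(H - 7) = (-45*((3 - 2) - 11))*√(-13 - 7) = (-45*(1 - 11))*√(-20) = (-45*(-10))*(2*I*√5) = 450*(2*I*√5) = 900*I*√5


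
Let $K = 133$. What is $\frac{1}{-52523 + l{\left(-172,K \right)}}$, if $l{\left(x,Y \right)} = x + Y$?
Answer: $- \frac{1}{52562} \approx -1.9025 \cdot 10^{-5}$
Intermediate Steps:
$l{\left(x,Y \right)} = Y + x$
$\frac{1}{-52523 + l{\left(-172,K \right)}} = \frac{1}{-52523 + \left(133 - 172\right)} = \frac{1}{-52523 - 39} = \frac{1}{-52562} = - \frac{1}{52562}$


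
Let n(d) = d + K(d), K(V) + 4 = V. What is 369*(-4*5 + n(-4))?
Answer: -11808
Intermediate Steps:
K(V) = -4 + V
n(d) = -4 + 2*d (n(d) = d + (-4 + d) = -4 + 2*d)
369*(-4*5 + n(-4)) = 369*(-4*5 + (-4 + 2*(-4))) = 369*(-20 + (-4 - 8)) = 369*(-20 - 12) = 369*(-32) = -11808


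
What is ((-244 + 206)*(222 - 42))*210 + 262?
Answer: -1436138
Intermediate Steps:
((-244 + 206)*(222 - 42))*210 + 262 = -38*180*210 + 262 = -6840*210 + 262 = -1436400 + 262 = -1436138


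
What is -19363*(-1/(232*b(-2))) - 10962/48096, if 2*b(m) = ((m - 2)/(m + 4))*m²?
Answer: -3268943/154976 ≈ -21.093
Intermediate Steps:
b(m) = m²*(-2 + m)/(2*(4 + m)) (b(m) = (((m - 2)/(m + 4))*m²)/2 = (((-2 + m)/(4 + m))*m²)/2 = (m²*(-2 + m)/(4 + m))/2 = m²*(-2 + m)/(2*(4 + m)))
-19363*(-1/(232*b(-2))) - 10962/48096 = -19363*(-(4 - 2)/(464*(-2 - 2))) - 10962/48096 = -19363/((((½)*4*(-4)/2)*(-29))*8) - 10962*1/48096 = -19363/((((½)*4*(½)*(-4))*(-29))*8) - 609/2672 = -19363/(-4*(-29)*8) - 609/2672 = -19363/(116*8) - 609/2672 = -19363/928 - 609/2672 = -3268943/154976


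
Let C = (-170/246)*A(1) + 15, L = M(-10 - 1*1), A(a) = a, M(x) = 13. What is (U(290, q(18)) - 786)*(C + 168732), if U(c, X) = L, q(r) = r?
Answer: -16044230308/123 ≈ -1.3044e+8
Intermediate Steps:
L = 13
U(c, X) = 13
C = 1760/123 (C = -170/246*1 + 15 = -170*1/246*1 + 15 = -85/123*1 + 15 = -85/123 + 15 = 1760/123 ≈ 14.309)
(U(290, q(18)) - 786)*(C + 168732) = (13 - 786)*(1760/123 + 168732) = -773*20755796/123 = -16044230308/123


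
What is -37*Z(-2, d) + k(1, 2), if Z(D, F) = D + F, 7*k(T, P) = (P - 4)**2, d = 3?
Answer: -255/7 ≈ -36.429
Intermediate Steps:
k(T, P) = (-4 + P)**2/7 (k(T, P) = (P - 4)**2/7 = (-4 + P)**2/7)
-37*Z(-2, d) + k(1, 2) = -37*(-2 + 3) + (-4 + 2)**2/7 = -37*1 + (1/7)*(-2)**2 = -37 + (1/7)*4 = -37 + 4/7 = -255/7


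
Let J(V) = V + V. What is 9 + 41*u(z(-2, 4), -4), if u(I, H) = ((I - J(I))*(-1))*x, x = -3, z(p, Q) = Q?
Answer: -483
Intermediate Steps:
J(V) = 2*V
u(I, H) = -3*I (u(I, H) = ((I - 2*I)*(-1))*(-3) = (-I*(-1))*(-3) = I*(-3) = -3*I)
9 + 41*u(z(-2, 4), -4) = 9 + 41*(-3*4) = 9 + 41*(-12) = 9 - 492 = -483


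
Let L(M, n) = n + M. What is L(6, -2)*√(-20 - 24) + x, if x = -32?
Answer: -32 + 8*I*√11 ≈ -32.0 + 26.533*I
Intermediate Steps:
L(M, n) = M + n
L(6, -2)*√(-20 - 24) + x = (6 - 2)*√(-20 - 24) - 32 = 4*√(-44) - 32 = 4*(2*I*√11) - 32 = 8*I*√11 - 32 = -32 + 8*I*√11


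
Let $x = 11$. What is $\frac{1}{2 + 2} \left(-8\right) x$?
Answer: $-22$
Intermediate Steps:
$\frac{1}{2 + 2} \left(-8\right) x = \frac{1}{2 + 2} \left(-8\right) 11 = \frac{1}{4} \left(-8\right) 11 = \left(-2\right) 11 = -22$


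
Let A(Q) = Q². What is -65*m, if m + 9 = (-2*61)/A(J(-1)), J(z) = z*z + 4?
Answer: 4511/5 ≈ 902.20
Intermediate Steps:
J(z) = 4 + z² (J(z) = z² + 4 = 4 + z²)
m = -347/25 (m = -9 + (-2*61)/((4 + (-1)²)²) = -9 - 122/(4 + 1)² = -9 - 122/(5²) = -9 - 122/25 = -347/25 ≈ -13.880)
-65*m = -65*(-347/25) = 4511/5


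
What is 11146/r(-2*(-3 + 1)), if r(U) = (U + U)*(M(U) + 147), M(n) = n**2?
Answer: 5573/652 ≈ 8.5475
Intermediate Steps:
r(U) = 2*U*(147 + U**2) (r(U) = (U + U)*(U**2 + 147) = (2*U)*(147 + U**2) = 2*U*(147 + U**2))
11146/r(-2*(-3 + 1)) = 11146/((2*(-2*(-3 + 1))*(147 + (-2*(-3 + 1))**2))) = 11146/((2*(-2*(-2))*(147 + (-2*(-2))**2))) = 11146/((2*4*(147 + 4**2))) = 11146/((2*4*(147 + 16))) = 11146/((2*4*163)) = 11146/1304 = 11146*(1/1304) = 5573/652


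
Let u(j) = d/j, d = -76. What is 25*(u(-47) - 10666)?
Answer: -12530650/47 ≈ -2.6661e+5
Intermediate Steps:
u(j) = -76/j
25*(u(-47) - 10666) = 25*(-76/(-47) - 10666) = 25*(-76*(-1/47) - 10666) = 25*(76/47 - 10666) = 25*(-501226/47) = -12530650/47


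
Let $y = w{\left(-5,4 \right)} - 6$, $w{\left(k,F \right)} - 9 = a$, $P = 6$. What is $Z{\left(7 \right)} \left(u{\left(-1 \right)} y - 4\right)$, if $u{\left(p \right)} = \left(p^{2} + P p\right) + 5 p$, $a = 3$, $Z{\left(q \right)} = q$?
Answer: $-448$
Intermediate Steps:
$w{\left(k,F \right)} = 12$ ($w{\left(k,F \right)} = 9 + 3 = 12$)
$y = 6$ ($y = 12 - 6 = 6$)
$u{\left(p \right)} = p^{2} + 11 p$ ($u{\left(p \right)} = \left(p^{2} + 6 p\right) + 5 p = p^{2} + 11 p$)
$Z{\left(7 \right)} \left(u{\left(-1 \right)} y - 4\right) = 7 \left(- (11 - 1) 6 - 4\right) = 7 \left(\left(-1\right) 10 \cdot 6 - 4\right) = 7 \left(\left(-10\right) 6 - 4\right) = 7 \left(-60 - 4\right) = 7 \left(-64\right) = -448$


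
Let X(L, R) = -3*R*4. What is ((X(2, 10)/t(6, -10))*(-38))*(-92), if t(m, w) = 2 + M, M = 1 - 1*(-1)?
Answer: -104880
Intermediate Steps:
M = 2 (M = 1 + 1 = 2)
t(m, w) = 4 (t(m, w) = 2 + 2 = 4)
X(L, R) = -12*R
((X(2, 10)/t(6, -10))*(-38))*(-92) = ((-12*10/4)*(-38))*(-92) = (-120*1/4*(-38))*(-92) = -30*(-38)*(-92) = 1140*(-92) = -104880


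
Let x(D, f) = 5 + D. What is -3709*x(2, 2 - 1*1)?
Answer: -25963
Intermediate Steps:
-3709*x(2, 2 - 1*1) = -3709*(5 + 2) = -3709*7 = -25963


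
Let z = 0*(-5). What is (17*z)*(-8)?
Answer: 0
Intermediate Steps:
z = 0
(17*z)*(-8) = (17*0)*(-8) = 0*(-8) = 0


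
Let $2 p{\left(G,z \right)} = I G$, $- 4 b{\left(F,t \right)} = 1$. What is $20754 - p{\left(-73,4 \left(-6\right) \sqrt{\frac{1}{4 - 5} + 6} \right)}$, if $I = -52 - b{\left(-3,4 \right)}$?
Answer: $\frac{150921}{8} \approx 18865.0$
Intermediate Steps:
$b{\left(F,t \right)} = - \frac{1}{4}$ ($b{\left(F,t \right)} = \left(- \frac{1}{4}\right) 1 = - \frac{1}{4}$)
$I = - \frac{207}{4}$ ($I = -52 - - \frac{1}{4} = -52 + \frac{1}{4} = - \frac{207}{4} \approx -51.75$)
$p{\left(G,z \right)} = - \frac{207 G}{8}$ ($p{\left(G,z \right)} = \frac{\left(- \frac{207}{4}\right) G}{2} = - \frac{207 G}{8}$)
$20754 - p{\left(-73,4 \left(-6\right) \sqrt{\frac{1}{4 - 5} + 6} \right)} = 20754 - \left(- \frac{207}{8}\right) \left(-73\right) = 20754 - \frac{15111}{8} = \frac{150921}{8}$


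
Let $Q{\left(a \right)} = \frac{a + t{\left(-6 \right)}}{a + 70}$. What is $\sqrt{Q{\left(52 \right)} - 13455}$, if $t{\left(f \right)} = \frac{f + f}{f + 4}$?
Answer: $\frac{i \sqrt{50064286}}{61} \approx 115.99 i$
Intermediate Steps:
$t{\left(f \right)} = \frac{2 f}{4 + f}$
$Q{\left(a \right)} = \frac{6 + a}{70 + a}$ ($Q{\left(a \right)} = \frac{a + 2 \left(-6\right) \frac{1}{4 - 6}}{a + 70} = \frac{a + 2 \left(-6\right) \frac{1}{-2}}{70 + a} = \frac{a + 2 \left(-6\right) \left(- \frac{1}{2}\right)}{70 + a} = \frac{a + 6}{70 + a} = \frac{6 + a}{70 + a}$)
$\sqrt{Q{\left(52 \right)} - 13455} = \sqrt{\frac{6 + 52}{70 + 52} - 13455} = \sqrt{\frac{1}{122} \cdot 58 - 13455} = \sqrt{\frac{29}{61} - 13455} = \sqrt{- \frac{820726}{61}} = \frac{i \sqrt{50064286}}{61}$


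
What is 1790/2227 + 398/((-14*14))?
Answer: -267753/218246 ≈ -1.2268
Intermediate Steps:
1790/2227 + 398/((-14*14)) = 1790*(1/2227) + 398/(-196) = 1790/2227 + 398*(-1/196) = 1790/2227 - 199/98 = -267753/218246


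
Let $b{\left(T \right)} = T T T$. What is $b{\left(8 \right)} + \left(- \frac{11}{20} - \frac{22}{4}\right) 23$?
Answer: $\frac{7457}{20} \approx 372.85$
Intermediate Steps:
$b{\left(T \right)} = T^{3}$ ($b{\left(T \right)} = T^{2} T = T^{3}$)
$b{\left(8 \right)} + \left(- \frac{11}{20} - \frac{22}{4}\right) 23 = 8^{3} + \left(- \frac{11}{20} - \frac{22}{4}\right) 23 = 512 + \left(\left(-11\right) \frac{1}{20} - \frac{11}{2}\right) 23 = 512 + \left(- \frac{11}{20} - \frac{11}{2}\right) 23 = 512 - \frac{2783}{20} = \frac{7457}{20}$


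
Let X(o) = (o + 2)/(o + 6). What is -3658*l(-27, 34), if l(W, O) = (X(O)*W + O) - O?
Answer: 444447/5 ≈ 88889.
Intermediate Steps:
X(o) = (2 + o)/(6 + o)
l(W, O) = W*(2 + O)/(6 + O) (l(W, O) = (((2 + O)/(6 + O))*W + O) - O = (W*(2 + O)/(6 + O) + O) - O = (O + W*(2 + O)/(6 + O)) - O = W*(2 + O)/(6 + O))
-3658*l(-27, 34) = -(-98766)*(2 + 34)/(6 + 34) = -(-98766)*36/40 = -3658*(-243/10) = 444447/5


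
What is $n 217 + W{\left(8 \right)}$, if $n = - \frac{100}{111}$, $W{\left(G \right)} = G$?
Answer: $- \frac{20812}{111} \approx -187.5$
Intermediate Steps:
$n = - \frac{100}{111}$ ($n = \left(-100\right) \frac{1}{111} = - \frac{100}{111} \approx -0.9009$)
$n 217 + W{\left(8 \right)} = \left(- \frac{100}{111}\right) 217 + 8 = - \frac{21700}{111} + 8 = - \frac{20812}{111}$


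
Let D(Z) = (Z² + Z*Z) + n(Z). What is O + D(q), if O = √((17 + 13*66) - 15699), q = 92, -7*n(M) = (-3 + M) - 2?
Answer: 118409/7 + 2*I*√3706 ≈ 16916.0 + 121.75*I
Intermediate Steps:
n(M) = 5/7 - M/7 (n(M) = -((-3 + M) - 2)/7 = -(-5 + M)/7 = 5/7 - M/7)
D(Z) = 5/7 + 2*Z² - Z/7 (D(Z) = (Z² + Z*Z) + (5/7 - Z/7) = (Z² + Z²) + (5/7 - Z/7) = 2*Z² + (5/7 - Z/7) = 5/7 + 2*Z² - Z/7)
O = 2*I*√3706 (O = √((17 + 858) - 15699) = √(875 - 15699) = √(-14824) = 2*I*√3706 ≈ 121.75*I)
O + D(q) = 2*I*√3706 + (5/7 + 2*92² - ⅐*92) = 2*I*√3706 + (5/7 + 2*8464 - 92/7) = 2*I*√3706 + (5/7 + 16928 - 92/7) = 2*I*√3706 + 118409/7 = 118409/7 + 2*I*√3706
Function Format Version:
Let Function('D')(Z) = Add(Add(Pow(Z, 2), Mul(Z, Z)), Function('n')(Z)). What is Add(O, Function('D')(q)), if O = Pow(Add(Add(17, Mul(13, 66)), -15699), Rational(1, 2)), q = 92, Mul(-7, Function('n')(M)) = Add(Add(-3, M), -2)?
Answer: Add(Rational(118409, 7), Mul(2, I, Pow(3706, Rational(1, 2)))) ≈ Add(16916., Mul(121.75, I))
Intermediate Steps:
Function('n')(M) = Add(Rational(5, 7), Mul(Rational(-1, 7), M)) (Function('n')(M) = Mul(Rational(-1, 7), Add(Add(-3, M), -2)) = Mul(Rational(-1, 7), Add(-5, M)) = Add(Rational(5, 7), Mul(Rational(-1, 7), M)))
Function('D')(Z) = Add(Rational(5, 7), Mul(2, Pow(Z, 2)), Mul(Rational(-1, 7), Z)) (Function('D')(Z) = Add(Add(Pow(Z, 2), Mul(Z, Z)), Add(Rational(5, 7), Mul(Rational(-1, 7), Z))) = Add(Add(Pow(Z, 2), Pow(Z, 2)), Add(Rational(5, 7), Mul(Rational(-1, 7), Z))) = Add(Mul(2, Pow(Z, 2)), Add(Rational(5, 7), Mul(Rational(-1, 7), Z))) = Add(Rational(5, 7), Mul(2, Pow(Z, 2)), Mul(Rational(-1, 7), Z)))
O = Mul(2, I, Pow(3706, Rational(1, 2))) (O = Pow(Add(Add(17, 858), -15699), Rational(1, 2)) = Pow(Add(875, -15699), Rational(1, 2)) = Pow(-14824, Rational(1, 2)) = Mul(2, I, Pow(3706, Rational(1, 2))) ≈ Mul(121.75, I))
Add(O, Function('D')(q)) = Add(Mul(2, I, Pow(3706, Rational(1, 2))), Add(Rational(5, 7), Mul(2, Pow(92, 2)), Mul(Rational(-1, 7), 92))) = Add(Mul(2, I, Pow(3706, Rational(1, 2))), Add(Rational(5, 7), Mul(2, 8464), Rational(-92, 7))) = Add(Mul(2, I, Pow(3706, Rational(1, 2))), Add(Rational(5, 7), 16928, Rational(-92, 7))) = Add(Mul(2, I, Pow(3706, Rational(1, 2))), Rational(118409, 7)) = Add(Rational(118409, 7), Mul(2, I, Pow(3706, Rational(1, 2))))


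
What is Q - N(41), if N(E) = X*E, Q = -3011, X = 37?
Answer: -4528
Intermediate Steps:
N(E) = 37*E
Q - N(41) = -3011 - 37*41 = -3011 - 1*1517 = -3011 - 1517 = -4528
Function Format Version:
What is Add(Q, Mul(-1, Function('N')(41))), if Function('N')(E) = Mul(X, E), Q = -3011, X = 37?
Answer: -4528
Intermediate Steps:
Function('N')(E) = Mul(37, E)
Add(Q, Mul(-1, Function('N')(41))) = Add(-3011, Mul(-1, Mul(37, 41))) = Add(-3011, Mul(-1, 1517)) = Add(-3011, -1517) = -4528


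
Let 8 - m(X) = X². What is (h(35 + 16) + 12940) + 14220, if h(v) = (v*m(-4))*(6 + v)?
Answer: 3904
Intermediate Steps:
m(X) = 8 - X²
h(v) = -8*v*(6 + v) (h(v) = (v*(8 - 1*(-4)²))*(6 + v) = (v*(8 - 1*16))*(6 + v) = (v*(8 - 16))*(6 + v) = (v*(-8))*(6 + v) = (-8*v)*(6 + v) = -8*v*(6 + v))
(h(35 + 16) + 12940) + 14220 = (-8*(35 + 16)*(6 + (35 + 16)) + 12940) + 14220 = (-8*51*(6 + 51) + 12940) + 14220 = (-8*51*57 + 12940) + 14220 = (-23256 + 12940) + 14220 = -10316 + 14220 = 3904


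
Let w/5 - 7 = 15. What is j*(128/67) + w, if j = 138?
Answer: 25034/67 ≈ 373.64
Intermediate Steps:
w = 110 (w = 35 + 5*15 = 35 + 75 = 110)
j*(128/67) + w = 138*(128/67) + 110 = 17664/67 + 110 = 25034/67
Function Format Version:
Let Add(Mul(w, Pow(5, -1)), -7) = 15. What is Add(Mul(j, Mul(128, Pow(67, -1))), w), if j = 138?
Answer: Rational(25034, 67) ≈ 373.64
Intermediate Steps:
w = 110 (w = Add(35, Mul(5, 15)) = Add(35, 75) = 110)
Add(Mul(j, Mul(128, Pow(67, -1))), w) = Add(Mul(138, Mul(128, Pow(67, -1))), 110) = Add(Mul(138, Mul(128, Rational(1, 67))), 110) = Add(Mul(138, Rational(128, 67)), 110) = Add(Rational(17664, 67), 110) = Rational(25034, 67)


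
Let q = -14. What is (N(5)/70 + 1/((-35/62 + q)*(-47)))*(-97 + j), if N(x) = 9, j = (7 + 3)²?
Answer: 55187/141470 ≈ 0.39010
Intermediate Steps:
j = 100 (j = 10² = 100)
(N(5)/70 + 1/((-35/62 + q)*(-47)))*(-97 + j) = (9/70 + 1/(-35/62 - 14*(-47)))*(-97 + 100) = (9*(1/70) - 1/47/(-35*1/62 - 14))*3 = (9/70 - 1/47/(-35/62 - 14))*3 = (9/70 - 1/47/(-903/62))*3 = (9/70 - 62/903*(-1/47))*3 = (9/70 + 62/42441)*3 = (55187/424410)*3 = 55187/141470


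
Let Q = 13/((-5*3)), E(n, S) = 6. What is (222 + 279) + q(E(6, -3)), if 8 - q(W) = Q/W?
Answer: 45823/90 ≈ 509.14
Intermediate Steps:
Q = -13/15 (Q = 13/(-15) = 13*(-1/15) = -13/15 ≈ -0.86667)
q(W) = 8 + 13/(15*W) (q(W) = 8 - (-13)/(15*W) = 8 + 13/(15*W))
(222 + 279) + q(E(6, -3)) = (222 + 279) + (8 + (13/15)/6) = 501 + (8 + (13/15)*(⅙)) = 501 + (8 + 13/90) = 501 + 733/90 = 45823/90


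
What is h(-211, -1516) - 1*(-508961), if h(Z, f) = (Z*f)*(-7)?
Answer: -1730171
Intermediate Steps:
h(Z, f) = -7*Z*f
h(-211, -1516) - 1*(-508961) = -7*(-211)*(-1516) - 1*(-508961) = -2239132 + 508961 = -1730171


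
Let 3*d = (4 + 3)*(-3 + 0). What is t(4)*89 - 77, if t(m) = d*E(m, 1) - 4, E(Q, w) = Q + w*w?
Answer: -3548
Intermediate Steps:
E(Q, w) = Q + w**2
d = -7 (d = ((4 + 3)*(-3 + 0))/3 = (7*(-3))/3 = (1/3)*(-21) = -7)
t(m) = -11 - 7*m (t(m) = -7*(m + 1**2) - 4 = -7*(m + 1) - 4 = -7*(1 + m) - 4 = (-7 - 7*m) - 4 = -11 - 7*m)
t(4)*89 - 77 = (-11 - 7*4)*89 - 77 = (-11 - 28)*89 - 77 = -39*89 - 77 = -3471 - 77 = -3548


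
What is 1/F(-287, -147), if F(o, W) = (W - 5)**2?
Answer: 1/23104 ≈ 4.3283e-5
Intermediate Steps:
F(o, W) = (-5 + W)**2
1/F(-287, -147) = 1/((-5 - 147)**2) = 1/((-152)**2) = 1/23104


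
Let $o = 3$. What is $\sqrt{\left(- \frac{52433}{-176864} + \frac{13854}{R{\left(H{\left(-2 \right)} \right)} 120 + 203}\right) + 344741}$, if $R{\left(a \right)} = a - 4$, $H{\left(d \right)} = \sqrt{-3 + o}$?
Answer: $\frac{3 \sqrt{5745214278440632046}}{12247832} \approx 587.1$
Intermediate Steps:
$H{\left(d \right)} = 0$ ($H{\left(d \right)} = \sqrt{-3 + 3} = \sqrt{0} = 0$)
$R{\left(a \right)} = -4 + a$
$\sqrt{\left(- \frac{52433}{-176864} + \frac{13854}{R{\left(H{\left(-2 \right)} \right)} 120 + 203}\right) + 344741} = \sqrt{\left(- \frac{52433}{-176864} + \frac{13854}{\left(-4 + 0\right) 120 + 203}\right) + 344741} = \sqrt{\left(\left(-52433\right) \left(- \frac{1}{176864}\right) + \frac{13854}{\left(-4\right) 120 + 203}\right) + 344741} = \sqrt{\left(\frac{52433}{176864} + \frac{13854}{-480 + 203}\right) + 344741} = \sqrt{\left(\frac{52433}{176864} + \frac{13854}{-277}\right) + 344741} = \sqrt{\left(\frac{52433}{176864} + 13854 \left(- \frac{1}{277}\right)\right) + 344741} = \sqrt{\left(\frac{52433}{176864} - \frac{13854}{277}\right) + 344741} = \sqrt{- \frac{2435749915}{48991328} + 344741} = \sqrt{\frac{16886883656133}{48991328}} = \frac{3 \sqrt{5745214278440632046}}{12247832}$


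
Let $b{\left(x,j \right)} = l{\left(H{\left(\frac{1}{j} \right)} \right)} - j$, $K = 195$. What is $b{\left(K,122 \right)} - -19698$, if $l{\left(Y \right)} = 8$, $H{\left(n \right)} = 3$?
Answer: $19584$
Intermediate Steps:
$b{\left(x,j \right)} = 8 - j$
$b{\left(K,122 \right)} - -19698 = \left(8 - 122\right) - -19698 = \left(8 - 122\right) + 19698 = -114 + 19698 = 19584$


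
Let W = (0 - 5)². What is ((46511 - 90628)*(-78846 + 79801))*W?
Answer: -1053293375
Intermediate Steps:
W = 25 (W = (-5)² = 25)
((46511 - 90628)*(-78846 + 79801))*W = ((46511 - 90628)*(-78846 + 79801))*25 = -44117*955*25 = -42131735*25 = -1053293375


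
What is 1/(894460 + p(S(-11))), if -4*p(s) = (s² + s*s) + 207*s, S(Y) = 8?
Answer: 1/894014 ≈ 1.1186e-6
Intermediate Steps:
p(s) = -207*s/4 - s²/2 (p(s) = -((s² + s*s) + 207*s)/4 = -((s² + s²) + 207*s)/4 = -(2*s² + 207*s)/4 = -207*s/4 - s²/2)
1/(894460 + p(S(-11))) = 1/(894460 - ¼*8*(207 + 2*8)) = 1/(894460 - ¼*8*(207 + 16)) = 1/(894460 - ¼*8*223) = 1/(894460 - 446) = 1/894014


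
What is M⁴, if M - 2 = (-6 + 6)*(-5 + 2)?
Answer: 16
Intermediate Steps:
M = 2 (M = 2 + (-6 + 6)*(-5 + 2) = 2 + 0*(-3) = 2 + 0 = 2)
M⁴ = 2⁴ = 16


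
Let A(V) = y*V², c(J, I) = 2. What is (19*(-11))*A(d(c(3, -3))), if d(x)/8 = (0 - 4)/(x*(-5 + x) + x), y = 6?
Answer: -80256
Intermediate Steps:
d(x) = -32/(x + x*(-5 + x)) (d(x) = 8*((0 - 4)/(x*(-5 + x) + x)) = 8*(-4/(x + x*(-5 + x))) = -32/(x + x*(-5 + x)))
A(V) = 6*V²
(19*(-11))*A(d(c(3, -3))) = (19*(-11))*(6*(-32/(2*(-4 + 2)))²) = -1254*(-32*½/(-2))² = -1254*(-32*½*(-½))² = -1254*8² = -1254*64 = -209*384 = -80256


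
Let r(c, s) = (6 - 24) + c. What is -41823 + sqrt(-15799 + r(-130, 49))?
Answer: -41823 + I*sqrt(15947) ≈ -41823.0 + 126.28*I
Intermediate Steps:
r(c, s) = -18 + c
-41823 + sqrt(-15799 + r(-130, 49)) = -41823 + sqrt(-15799 + (-18 - 130)) = -41823 + sqrt(-15799 - 148) = -41823 + sqrt(-15947) = -41823 + I*sqrt(15947)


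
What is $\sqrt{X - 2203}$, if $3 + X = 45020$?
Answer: $\sqrt{42814} \approx 206.92$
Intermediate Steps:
$X = 45017$ ($X = -3 + 45020 = 45017$)
$\sqrt{X - 2203} = \sqrt{45017 - 2203} = \sqrt{42814}$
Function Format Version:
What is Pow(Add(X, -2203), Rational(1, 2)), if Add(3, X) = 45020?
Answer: Pow(42814, Rational(1, 2)) ≈ 206.92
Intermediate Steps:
X = 45017 (X = Add(-3, 45020) = 45017)
Pow(Add(X, -2203), Rational(1, 2)) = Pow(Add(45017, -2203), Rational(1, 2)) = Pow(42814, Rational(1, 2))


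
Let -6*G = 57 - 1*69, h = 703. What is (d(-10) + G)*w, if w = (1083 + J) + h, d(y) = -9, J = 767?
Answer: -17871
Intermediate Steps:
w = 2553 (w = (1083 + 767) + 703 = 1850 + 703 = 2553)
G = 2 (G = -(57 - 1*69)/6 = -(57 - 69)/6 = -⅙*(-12) = 2)
(d(-10) + G)*w = (-9 + 2)*2553 = -7*2553 = -17871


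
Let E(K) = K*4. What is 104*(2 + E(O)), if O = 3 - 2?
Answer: 624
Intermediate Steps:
O = 1
E(K) = 4*K
104*(2 + E(O)) = 104*(2 + 4*1) = 104*(2 + 4) = 104*6 = 624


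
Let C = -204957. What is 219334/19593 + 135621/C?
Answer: 1566548755/148730463 ≈ 10.533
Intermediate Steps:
219334/19593 + 135621/C = 219334/19593 + 135621/(-204957) = 219334*(1/19593) + 135621*(-1/204957) = 219334/19593 - 5023/7591 = 1566548755/148730463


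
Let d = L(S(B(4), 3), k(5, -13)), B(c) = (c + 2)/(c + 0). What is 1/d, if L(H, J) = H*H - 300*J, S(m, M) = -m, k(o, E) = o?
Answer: -4/5991 ≈ -0.00066767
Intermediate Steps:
B(c) = (2 + c)/c
L(H, J) = H² - 300*J
d = -5991/4 (d = (-(2 + 4)/4)² - 300*5 = (-6/4)² - 1500 = (-1*3/2)² - 1500 = (-3/2)² - 1500 = 9/4 - 1500 = -5991/4 ≈ -1497.8)
1/d = 1/(-5991/4) = -4/5991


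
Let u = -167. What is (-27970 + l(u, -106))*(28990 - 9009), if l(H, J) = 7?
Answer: -558728703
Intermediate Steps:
(-27970 + l(u, -106))*(28990 - 9009) = (-27970 + 7)*(28990 - 9009) = -27963*19981 = -558728703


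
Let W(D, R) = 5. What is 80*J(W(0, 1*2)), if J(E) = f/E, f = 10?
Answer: 160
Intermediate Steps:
J(E) = 10/E
80*J(W(0, 1*2)) = 80*(10/5) = 80*(10*(1/5)) = 80*2 = 160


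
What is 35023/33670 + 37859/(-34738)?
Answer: -14520889/292407115 ≈ -0.049660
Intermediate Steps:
35023/33670 + 37859/(-34738) = 35023*(1/33670) + 37859*(-1/34738) = 35023/33670 - 37859/34738 = -14520889/292407115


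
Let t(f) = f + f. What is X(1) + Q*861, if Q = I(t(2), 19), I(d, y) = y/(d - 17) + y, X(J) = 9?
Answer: 196425/13 ≈ 15110.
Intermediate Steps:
t(f) = 2*f
I(d, y) = y + y/(-17 + d) (I(d, y) = y/(-17 + d) + y = y + y/(-17 + d))
Q = 228/13 (Q = 19*(-16 + 2*2)/(-17 + 2*2) = 19*(-16 + 4)/(-17 + 4) = 19*(-12)/(-13) = 19*(-1/13)*(-12) = 228/13 ≈ 17.538)
X(1) + Q*861 = 9 + (228/13)*861 = 9 + 196308/13 = 196425/13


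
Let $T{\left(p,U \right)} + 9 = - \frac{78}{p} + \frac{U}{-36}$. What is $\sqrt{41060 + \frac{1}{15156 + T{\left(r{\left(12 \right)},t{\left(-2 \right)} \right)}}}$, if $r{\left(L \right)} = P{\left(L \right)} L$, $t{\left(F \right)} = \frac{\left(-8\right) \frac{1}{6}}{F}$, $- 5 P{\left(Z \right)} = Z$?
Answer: $\frac{2 \sqrt{109919296070261567}}{3272333} \approx 202.63$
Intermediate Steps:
$P{\left(Z \right)} = - \frac{Z}{5}$
$t{\left(F \right)} = - \frac{4}{3 F}$ ($t{\left(F \right)} = \frac{\left(-8\right) \frac{1}{6}}{F} = - \frac{4}{3 F}$)
$r{\left(L \right)} = - \frac{L^{2}}{5}$ ($r{\left(L \right)} = - \frac{L}{5} L = - \frac{L^{2}}{5}$)
$T{\left(p,U \right)} = -9 - \frac{78}{p} - \frac{U}{36}$ ($T{\left(p,U \right)} = -9 + \left(- \frac{78}{p} + \frac{U}{-36}\right) = -9 + \left(- \frac{78}{p} + U \left(- \frac{1}{36}\right)\right) = -9 - \left(\frac{78}{p} + \frac{U}{36}\right) = -9 - \frac{78}{p} - \frac{U}{36}$)
$\sqrt{41060 + \frac{1}{15156 + T{\left(r{\left(12 \right)},t{\left(-2 \right)} \right)}}} = \sqrt{41060 + \frac{1}{15156 - \left(9 - \frac{65}{24} + \frac{1}{36} \left(- \frac{4}{3}\right) \frac{1}{-2}\right)}} = \sqrt{41060 + \frac{1}{15156 - \left(9 - \frac{65}{24} + \frac{1}{36} \left(- \frac{4}{3}\right) \left(- \frac{1}{2}\right)\right)}} = \sqrt{41060 + \frac{1}{15156 - \left(\frac{487}{54} - \frac{65}{24}\right)}} = \sqrt{41060 + \frac{1}{15156 - \frac{1363}{216}}} = \sqrt{41060 + \frac{1}{\frac{3272333}{216}}} = \sqrt{41060 + \frac{216}{3272333}} = \sqrt{\frac{134361993196}{3272333}} = \frac{2 \sqrt{109919296070261567}}{3272333}$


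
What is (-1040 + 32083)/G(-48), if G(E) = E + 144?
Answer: 31043/96 ≈ 323.36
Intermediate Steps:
G(E) = 144 + E
(-1040 + 32083)/G(-48) = (-1040 + 32083)/(144 - 48) = 31043/96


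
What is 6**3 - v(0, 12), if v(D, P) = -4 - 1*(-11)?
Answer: 209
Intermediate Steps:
v(D, P) = 7 (v(D, P) = -4 + 11 = 7)
6**3 - v(0, 12) = 6**3 - 1*7 = 216 - 7 = 209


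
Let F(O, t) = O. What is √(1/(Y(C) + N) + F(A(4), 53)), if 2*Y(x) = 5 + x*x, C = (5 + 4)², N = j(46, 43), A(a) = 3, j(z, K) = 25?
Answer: 5*√328319/1654 ≈ 1.7321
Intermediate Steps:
N = 25
C = 81 (C = 9² = 81)
Y(x) = 5/2 + x²/2 (Y(x) = (5 + x*x)/2 = (5 + x²)/2 = 5/2 + x²/2)
√(1/(Y(C) + N) + F(A(4), 53)) = √(1/((5/2 + (½)*81²) + 25) + 3) = √(1/((5/2 + (½)*6561) + 25) + 3) = √(1/((5/2 + 6561/2) + 25) + 3) = √(1/(3283 + 25) + 3) = √(1/3308 + 3) = √(9925/3308) = 5*√328319/1654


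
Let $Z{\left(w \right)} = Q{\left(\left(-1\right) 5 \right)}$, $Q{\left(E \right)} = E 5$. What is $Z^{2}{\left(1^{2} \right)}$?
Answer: $625$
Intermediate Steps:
$Q{\left(E \right)} = 5 E$
$Z{\left(w \right)} = -25$ ($Z{\left(w \right)} = 5 \left(\left(-1\right) 5\right) = 5 \left(-5\right) = -25$)
$Z^{2}{\left(1^{2} \right)} = \left(-25\right)^{2} = 625$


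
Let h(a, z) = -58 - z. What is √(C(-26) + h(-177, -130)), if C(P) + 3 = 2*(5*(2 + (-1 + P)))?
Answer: I*√181 ≈ 13.454*I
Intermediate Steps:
C(P) = 7 + 10*P (C(P) = -3 + 2*(5*(2 + (-1 + P))) = -3 + 2*(5*(1 + P)) = -3 + 2*(5 + 5*P) = -3 + (10 + 10*P) = 7 + 10*P)
√(C(-26) + h(-177, -130)) = √((7 + 10*(-26)) + (-58 - 1*(-130))) = √((7 - 260) + (-58 + 130)) = √(-253 + 72) = √(-181) = I*√181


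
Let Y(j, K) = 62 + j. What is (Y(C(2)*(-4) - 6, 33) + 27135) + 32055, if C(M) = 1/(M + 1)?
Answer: 177734/3 ≈ 59245.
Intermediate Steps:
C(M) = 1/(1 + M)
(Y(C(2)*(-4) - 6, 33) + 27135) + 32055 = ((62 + (-4/(1 + 2) - 6)) + 27135) + 32055 = ((62 + (-4/3 - 6)) + 27135) + 32055 = ((62 - 22/3) + 27135) + 32055 = (164/3 + 27135) + 32055 = 81569/3 + 32055 = 177734/3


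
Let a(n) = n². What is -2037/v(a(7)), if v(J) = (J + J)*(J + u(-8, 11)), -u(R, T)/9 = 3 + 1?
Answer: -291/182 ≈ -1.5989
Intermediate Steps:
u(R, T) = -36 (u(R, T) = -9*(3 + 1) = -9*4 = -36)
v(J) = 2*J*(-36 + J) (v(J) = (J + J)*(J - 36) = (2*J)*(-36 + J) = 2*J*(-36 + J))
-2037/v(a(7)) = -2037*1/(98*(-36 + 7²)) = -2037*1/(98*(-36 + 49)) = -2037/(2*49*13) = -2037/1274 = -2037*1/1274 = -291/182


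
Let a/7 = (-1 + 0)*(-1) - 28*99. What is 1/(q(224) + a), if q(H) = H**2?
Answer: 1/30779 ≈ 3.2490e-5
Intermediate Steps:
a = -19397 (a = 7*((-1 + 0)*(-1) - 28*99) = 7*(-1*(-1) - 2772) = 7*(1 - 2772) = 7*(-2771) = -19397)
1/(q(224) + a) = 1/(224**2 - 19397) = 1/(50176 - 19397) = 1/30779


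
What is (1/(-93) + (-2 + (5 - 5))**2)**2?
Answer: 137641/8649 ≈ 15.914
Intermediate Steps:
(1/(-93) + (-2 + (5 - 5))**2)**2 = (-1/93 + (-2 + 0)**2)**2 = (-1/93 + (-2)**2)**2 = (-1/93 + 4)**2 = (371/93)**2 = 137641/8649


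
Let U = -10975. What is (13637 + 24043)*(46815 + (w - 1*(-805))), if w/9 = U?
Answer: -1927520400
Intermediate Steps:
w = -98775 (w = 9*(-10975) = -98775)
(13637 + 24043)*(46815 + (w - 1*(-805))) = (13637 + 24043)*(46815 + (-98775 - 1*(-805))) = 37680*(46815 + (-98775 + 805)) = 37680*(46815 - 97970) = 37680*(-51155) = -1927520400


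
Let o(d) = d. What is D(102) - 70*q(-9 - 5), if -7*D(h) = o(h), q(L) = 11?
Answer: -5492/7 ≈ -784.57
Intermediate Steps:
D(h) = -h/7
D(102) - 70*q(-9 - 5) = -⅐*102 - 70*11 = -102/7 - 770 = -5492/7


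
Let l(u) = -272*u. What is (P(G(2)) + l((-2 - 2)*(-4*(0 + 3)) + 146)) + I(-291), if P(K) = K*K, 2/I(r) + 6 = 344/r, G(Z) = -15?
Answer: -54907726/1045 ≈ -52543.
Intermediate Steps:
I(r) = 2/(-6 + 344/r)
P(K) = K²
(P(G(2)) + l((-2 - 2)*(-4*(0 + 3)) + 146)) + I(-291) = ((-15)² - 272*((-2 - 2)*(-4*(0 + 3)) + 146)) - 1*(-291)/(-172 + 3*(-291)) = (225 - 272*(-(-16)*3 + 146)) - 1*(-291)/(-172 - 873) = (225 - 272*(-4*(-12) + 146)) - 1*(-291)/(-1045) = (225 - 272*(48 + 146)) - 1*(-291)*(-1/1045) = (225 - 272*194) - 291/1045 = (225 - 52768) - 291/1045 = -52543 - 291/1045 = -54907726/1045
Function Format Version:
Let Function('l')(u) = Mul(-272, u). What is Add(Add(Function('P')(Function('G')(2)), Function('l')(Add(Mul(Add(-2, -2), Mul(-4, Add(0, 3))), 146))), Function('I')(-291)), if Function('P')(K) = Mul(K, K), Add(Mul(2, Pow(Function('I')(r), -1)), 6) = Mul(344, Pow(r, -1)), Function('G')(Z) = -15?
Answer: Rational(-54907726, 1045) ≈ -52543.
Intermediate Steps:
Function('I')(r) = Mul(2, Pow(Add(-6, Mul(344, Pow(r, -1))), -1))
Function('P')(K) = Pow(K, 2)
Add(Add(Function('P')(Function('G')(2)), Function('l')(Add(Mul(Add(-2, -2), Mul(-4, Add(0, 3))), 146))), Function('I')(-291)) = Add(Add(Pow(-15, 2), Mul(-272, Add(Mul(Add(-2, -2), Mul(-4, Add(0, 3))), 146))), Mul(-1, -291, Pow(Add(-172, Mul(3, -291)), -1))) = Add(Add(225, Mul(-272, Add(Mul(-4, Mul(-4, 3)), 146))), Mul(-1, -291, Pow(Add(-172, -873), -1))) = Add(Add(225, Mul(-272, Add(Mul(-4, -12), 146))), Mul(-1, -291, Pow(-1045, -1))) = Add(Add(225, Mul(-272, Add(48, 146))), Mul(-1, -291, Rational(-1, 1045))) = Add(Add(225, Mul(-272, 194)), Rational(-291, 1045)) = Add(Add(225, -52768), Rational(-291, 1045)) = Add(-52543, Rational(-291, 1045)) = Rational(-54907726, 1045)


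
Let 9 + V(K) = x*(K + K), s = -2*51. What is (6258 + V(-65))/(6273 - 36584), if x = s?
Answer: -19509/30311 ≈ -0.64363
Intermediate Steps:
s = -102
x = -102
V(K) = -9 - 204*K (V(K) = -9 - 102*(K + K) = -9 - 204*K)
(6258 + V(-65))/(6273 - 36584) = (6258 + (-9 - 204*(-65)))/(6273 - 36584) = (6258 + (-9 + 13260))/(-30311) = (6258 + 13251)*(-1/30311) = 19509*(-1/30311) = -19509/30311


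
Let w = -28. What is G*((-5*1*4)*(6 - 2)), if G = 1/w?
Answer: 20/7 ≈ 2.8571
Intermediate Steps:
G = -1/28 (G = 1/(-28) = -1/28 ≈ -0.035714)
G*((-5*1*4)*(6 - 2)) = --5*1*4*(6 - 2)/28 = -(-5*4)*4/28 = -(-5)*4/7 = -1/28*(-80) = 20/7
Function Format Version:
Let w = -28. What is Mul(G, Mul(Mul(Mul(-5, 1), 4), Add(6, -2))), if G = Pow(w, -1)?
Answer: Rational(20, 7) ≈ 2.8571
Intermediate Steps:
G = Rational(-1, 28) (G = Pow(-28, -1) = Rational(-1, 28) ≈ -0.035714)
Mul(G, Mul(Mul(Mul(-5, 1), 4), Add(6, -2))) = Mul(Rational(-1, 28), Mul(Mul(Mul(-5, 1), 4), Add(6, -2))) = Mul(Rational(-1, 28), Mul(Mul(-5, 4), 4)) = Mul(Rational(-1, 28), Mul(-20, 4)) = Mul(Rational(-1, 28), -80) = Rational(20, 7)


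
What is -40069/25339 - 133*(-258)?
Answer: 869442377/25339 ≈ 34312.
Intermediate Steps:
-40069/25339 - 133*(-258) = -40069*1/25339 - 1*(-34314) = -40069/25339 + 34314 = 869442377/25339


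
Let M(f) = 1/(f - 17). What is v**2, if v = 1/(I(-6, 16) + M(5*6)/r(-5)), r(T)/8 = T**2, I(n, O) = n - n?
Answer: 6760000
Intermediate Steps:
I(n, O) = 0
M(f) = 1/(-17 + f)
r(T) = 8*T**2
v = 2600 (v = 1/(0 + 1/((-17 + 5*6)*((8*(-5)**2)))) = 1/(0 + 1/((-17 + 30)*((8*25)))) = 1/(0 + 1/(13*200)) = 1/(0 + (1/13)*(1/200)) = 1/(0 + 1/2600) = 1/(1/2600) = 2600)
v**2 = 2600**2 = 6760000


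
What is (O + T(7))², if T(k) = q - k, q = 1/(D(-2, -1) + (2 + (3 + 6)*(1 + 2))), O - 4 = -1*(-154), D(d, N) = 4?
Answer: 24840256/1089 ≈ 22810.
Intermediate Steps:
O = 158 (O = 4 - 1*(-154) = 4 + 154 = 158)
q = 1/33 (q = 1/(4 + (2 + (3 + 6)*(1 + 2))) = 1/(4 + (2 + 9*3)) = 1/(4 + (2 + 27)) = 1/(4 + 29) = 1/33 ≈ 0.030303)
T(k) = 1/33 - k
(O + T(7))² = (158 + (1/33 - 1*7))² = (158 + (1/33 - 7))² = (158 - 230/33)² = (4984/33)² = 24840256/1089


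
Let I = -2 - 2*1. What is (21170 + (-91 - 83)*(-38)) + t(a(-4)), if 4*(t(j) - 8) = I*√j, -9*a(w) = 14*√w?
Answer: 27790 + √14*(-1 + I)/3 ≈ 27789.0 + 1.2472*I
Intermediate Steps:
a(w) = -14*√w/9
I = -4 (I = -2 - 2 = -4)
t(j) = 8 - √j (t(j) = 8 + (-4*√j)/4 = 8 - √j)
(21170 + (-91 - 83)*(-38)) + t(a(-4)) = (21170 + (-91 - 83)*(-38)) + (8 - √(-28*I/9)) = (21170 - 174*(-38)) + (8 - √(-28*I/9)) = (21170 + 6612) + (8 - √(-28*I/9)) = 27782 + (8 - 2*√7*√(-I)/3) = 27790 - 2*√7*√(-I)/3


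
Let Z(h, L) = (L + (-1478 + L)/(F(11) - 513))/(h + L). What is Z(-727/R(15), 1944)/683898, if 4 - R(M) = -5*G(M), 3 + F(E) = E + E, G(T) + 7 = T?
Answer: 10558570/7163087127027 ≈ 1.4740e-6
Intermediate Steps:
G(T) = -7 + T
F(E) = -3 + 2*E (F(E) = -3 + (E + E) = -3 + 2*E)
R(M) = -31 + 5*M (R(M) = 4 - (-5)*(-7 + M) = 4 - (35 - 5*M) = 4 + (-35 + 5*M) = -31 + 5*M)
Z(h, L) = (739/247 + 493*L/494)/(L + h) (Z(h, L) = (L + (-1478 + L)/((-3 + 2*11) - 513))/(h + L) = (L + (-1478 + L)/((-3 + 22) - 513))/(L + h) = (L + (-1478 + L)/(19 - 513))/(L + h) = (L + (-1478 + L)/(-494))/(L + h) = (L + (-1478 + L)*(-1/494))/(L + h) = (L + (739/247 - L/494))/(L + h) = (739/247 + 493*L/494)/(L + h))
Z(-727/R(15), 1944)/683898 = ((1478 + 493*1944)/(494*(1944 - 727/(-31 + 5*15))))/683898 = ((1478 + 958392)/(494*(1944 - 727/(-31 + 75))))*(1/683898) = ((1/494)*959870/(1944 - 727/44))*(1/683898) = ((1/494)*959870/(84809/44))*(1/683898) = ((1/494)*(44/84809)*959870)*(1/683898) = (21117140/20947823)*(1/683898) = 10558570/7163087127027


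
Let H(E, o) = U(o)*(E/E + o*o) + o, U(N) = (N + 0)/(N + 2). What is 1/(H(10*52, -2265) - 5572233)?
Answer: -2263/995127084 ≈ -2.2741e-6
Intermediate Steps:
U(N) = N/(2 + N)
H(E, o) = o + o*(1 + o**2)/(2 + o) (H(E, o) = (o/(2 + o))*(E/E + o*o) + o = (o/(2 + o))*(1 + o**2) + o = o*(1 + o**2)/(2 + o) + o = o + o*(1 + o**2)/(2 + o))
1/(H(10*52, -2265) - 5572233) = 1/(-2265*(3 - 2265 + (-2265)**2)/(2 - 2265) - 5572233) = 1/(-2265*(3 - 2265 + 5130225)/(-2263) - 5572233) = 1/(-2265*(-1/2263)*5127963 - 5572233) = 1/(11614836195/2263 - 5572233) = 1/(-995127084/2263) = -2263/995127084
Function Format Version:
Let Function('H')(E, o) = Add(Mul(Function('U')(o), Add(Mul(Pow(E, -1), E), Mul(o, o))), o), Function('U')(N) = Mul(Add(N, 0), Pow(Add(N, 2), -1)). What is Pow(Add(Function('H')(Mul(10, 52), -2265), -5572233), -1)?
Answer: Rational(-2263, 995127084) ≈ -2.2741e-6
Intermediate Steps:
Function('U')(N) = Mul(N, Pow(Add(2, N), -1))
Function('H')(E, o) = Add(o, Mul(o, Pow(Add(2, o), -1), Add(1, Pow(o, 2)))) (Function('H')(E, o) = Add(Mul(Mul(o, Pow(Add(2, o), -1)), Add(Mul(Pow(E, -1), E), Mul(o, o))), o) = Add(Mul(Mul(o, Pow(Add(2, o), -1)), Add(1, Pow(o, 2))), o) = Add(Mul(o, Pow(Add(2, o), -1), Add(1, Pow(o, 2))), o) = Add(o, Mul(o, Pow(Add(2, o), -1), Add(1, Pow(o, 2)))))
Pow(Add(Function('H')(Mul(10, 52), -2265), -5572233), -1) = Pow(Add(Mul(-2265, Pow(Add(2, -2265), -1), Add(3, -2265, Pow(-2265, 2))), -5572233), -1) = Pow(Add(Mul(-2265, Pow(-2263, -1), Add(3, -2265, 5130225)), -5572233), -1) = Pow(Add(Mul(-2265, Rational(-1, 2263), 5127963), -5572233), -1) = Pow(Add(Rational(11614836195, 2263), -5572233), -1) = Pow(Rational(-995127084, 2263), -1) = Rational(-2263, 995127084)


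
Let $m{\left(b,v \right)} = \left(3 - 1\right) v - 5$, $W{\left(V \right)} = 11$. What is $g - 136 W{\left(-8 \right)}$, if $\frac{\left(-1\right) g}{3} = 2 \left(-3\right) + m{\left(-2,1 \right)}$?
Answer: $-1469$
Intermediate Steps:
$m{\left(b,v \right)} = -5 + 2 v$ ($m{\left(b,v \right)} = 2 v - 5 = -5 + 2 v$)
$g = 27$ ($g = - 3 \left(2 \left(-3\right) + \left(-5 + 2 \cdot 1\right)\right) = - 3 \left(-6 + \left(-5 + 2\right)\right) = - 3 \left(-6 - 3\right) = \left(-3\right) \left(-9\right) = 27$)
$g - 136 W{\left(-8 \right)} = 27 - 1496 = -1469$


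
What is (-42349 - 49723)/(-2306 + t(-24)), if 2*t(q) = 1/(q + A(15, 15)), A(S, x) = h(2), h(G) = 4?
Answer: 3682880/92241 ≈ 39.927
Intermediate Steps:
A(S, x) = 4
t(q) = 1/(2*(4 + q)) (t(q) = 1/(2*(q + 4)) = 1/(2*(4 + q)))
(-42349 - 49723)/(-2306 + t(-24)) = (-42349 - 49723)/(-2306 + 1/(2*(4 - 24))) = -92072/(-2306 + (1/2)/(-20)) = -92072/(-2306 + (1/2)*(-1/20)) = -92072/(-2306 - 1/40) = -92072/(-92241/40) = -92072*(-40/92241) = 3682880/92241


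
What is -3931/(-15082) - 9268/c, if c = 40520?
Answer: 1219009/38195165 ≈ 0.031915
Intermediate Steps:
-3931/(-15082) - 9268/c = -3931/(-15082) - 9268/40520 = -3931*(-1/15082) - 9268*1/40520 = 3931/15082 - 2317/10130 = 1219009/38195165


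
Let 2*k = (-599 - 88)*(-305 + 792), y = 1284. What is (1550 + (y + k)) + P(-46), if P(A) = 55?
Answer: -328791/2 ≈ -1.6440e+5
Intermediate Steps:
k = -334569/2 (k = ((-599 - 88)*(-305 + 792))/2 = (-687*487)/2 = (½)*(-334569) = -334569/2 ≈ -1.6728e+5)
(1550 + (y + k)) + P(-46) = (1550 + (1284 - 334569/2)) + 55 = (1550 - 332001/2) + 55 = -328901/2 + 55 = -328791/2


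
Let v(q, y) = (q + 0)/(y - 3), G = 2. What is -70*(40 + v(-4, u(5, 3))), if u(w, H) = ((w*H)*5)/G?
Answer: -192640/69 ≈ -2791.9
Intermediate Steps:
u(w, H) = 5*H*w/2 (u(w, H) = ((w*H)*5)/2 = ((H*w)*5)*(½) = (5*H*w)*(½) = 5*H*w/2)
v(q, y) = q/(-3 + y)
-70*(40 + v(-4, u(5, 3))) = -70*(40 - 4/(-3 + (5/2)*3*5)) = -70*(40 - 4/(-3 + 75/2)) = -70*(40 - 4/69/2) = -70*(40 - 4*2/69) = -70*(40 - 8/69) = -70*2752/69 = -192640/69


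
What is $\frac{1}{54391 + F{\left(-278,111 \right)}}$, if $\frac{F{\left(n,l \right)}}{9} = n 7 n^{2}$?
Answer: $- \frac{1}{1353497585} \approx -7.3883 \cdot 10^{-10}$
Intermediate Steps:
$F{\left(n,l \right)} = 63 n^{3}$ ($F{\left(n,l \right)} = 9 n 7 n^{2} = 9 \cdot 7 n n^{2} = 9 \cdot 7 n^{3} = 63 n^{3}$)
$\frac{1}{54391 + F{\left(-278,111 \right)}} = \frac{1}{54391 + 63 \left(-278\right)^{3}} = \frac{1}{54391 + 63 \left(-21484952\right)} = \frac{1}{54391 - 1353551976} = \frac{1}{-1353497585} = - \frac{1}{1353497585}$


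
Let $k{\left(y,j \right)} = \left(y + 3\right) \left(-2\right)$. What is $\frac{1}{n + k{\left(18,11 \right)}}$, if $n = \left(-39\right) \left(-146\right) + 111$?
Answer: $\frac{1}{5763} \approx 0.00017352$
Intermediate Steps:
$k{\left(y,j \right)} = -6 - 2 y$ ($k{\left(y,j \right)} = \left(3 + y\right) \left(-2\right) = -6 - 2 y$)
$n = 5805$ ($n = 5694 + 111 = 5805$)
$\frac{1}{n + k{\left(18,11 \right)}} = \frac{1}{5805 - 42} = \frac{1}{5763}$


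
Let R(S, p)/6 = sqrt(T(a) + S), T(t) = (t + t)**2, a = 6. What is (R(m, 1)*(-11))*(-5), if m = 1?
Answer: 330*sqrt(145) ≈ 3973.7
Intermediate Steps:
T(t) = 4*t**2 (T(t) = (2*t)**2 = 4*t**2)
R(S, p) = 6*sqrt(144 + S) (R(S, p) = 6*sqrt(4*6**2 + S) = 6*sqrt(4*36 + S) = 6*sqrt(144 + S))
(R(m, 1)*(-11))*(-5) = ((6*sqrt(144 + 1))*(-11))*(-5) = ((6*sqrt(145))*(-11))*(-5) = -66*sqrt(145)*(-5) = 330*sqrt(145)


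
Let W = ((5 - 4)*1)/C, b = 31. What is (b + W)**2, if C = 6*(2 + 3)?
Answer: 866761/900 ≈ 963.07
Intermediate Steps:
C = 30 (C = 6*5 = 30)
W = 1/30 (W = ((5 - 4)*1)/30 = (1*1)*(1/30) = 1*(1/30) = 1/30 ≈ 0.033333)
(b + W)**2 = (31 + 1/30)**2 = (931/30)**2 = 866761/900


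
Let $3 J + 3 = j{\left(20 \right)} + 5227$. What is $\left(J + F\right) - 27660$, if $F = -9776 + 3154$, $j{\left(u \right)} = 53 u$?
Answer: $- \frac{96562}{3} \approx -32187.0$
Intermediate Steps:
$J = \frac{6284}{3}$ ($J = -1 + \frac{53 \cdot 20 + 5227}{3} = -1 + \frac{1060 + 5227}{3} = -1 + \frac{1}{3} \cdot 6287 = -1 + \frac{6287}{3} = \frac{6284}{3} \approx 2094.7$)
$F = -6622$
$\left(J + F\right) - 27660 = \left(\frac{6284}{3} - 6622\right) - 27660 = - \frac{13582}{3} - 27660 = - \frac{96562}{3}$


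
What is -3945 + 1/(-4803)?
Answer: -18947836/4803 ≈ -3945.0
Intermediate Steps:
-3945 + 1/(-4803) = -3945 - 1/4803 = -18947836/4803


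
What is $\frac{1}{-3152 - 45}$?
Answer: $- \frac{1}{3197} \approx -0.00031279$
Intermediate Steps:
$\frac{1}{-3152 - 45} = \frac{1}{-3197} = - \frac{1}{3197}$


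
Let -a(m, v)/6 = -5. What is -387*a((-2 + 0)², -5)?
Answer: -11610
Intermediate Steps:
a(m, v) = 30 (a(m, v) = -6*(-5) = 30)
-387*a((-2 + 0)², -5) = -387*30 = -11610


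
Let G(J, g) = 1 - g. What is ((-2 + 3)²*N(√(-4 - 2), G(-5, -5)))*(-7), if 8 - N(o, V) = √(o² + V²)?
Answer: -56 + 7*√30 ≈ -17.659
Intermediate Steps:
N(o, V) = 8 - √(V² + o²) (N(o, V) = 8 - √(o² + V²) = 8 - √(V² + o²))
((-2 + 3)²*N(√(-4 - 2), G(-5, -5)))*(-7) = ((-2 + 3)²*(8 - √((1 - 1*(-5))² + (√(-4 - 2))²)))*(-7) = (1²*(8 - √((1 + 5)² + (√(-6))²)))*(-7) = (1*(8 - √(6² + (I*√6)²)))*(-7) = (1*(8 - √(36 - 6)))*(-7) = (1*(8 - √30))*(-7) = (8 - √30)*(-7) = -56 + 7*√30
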